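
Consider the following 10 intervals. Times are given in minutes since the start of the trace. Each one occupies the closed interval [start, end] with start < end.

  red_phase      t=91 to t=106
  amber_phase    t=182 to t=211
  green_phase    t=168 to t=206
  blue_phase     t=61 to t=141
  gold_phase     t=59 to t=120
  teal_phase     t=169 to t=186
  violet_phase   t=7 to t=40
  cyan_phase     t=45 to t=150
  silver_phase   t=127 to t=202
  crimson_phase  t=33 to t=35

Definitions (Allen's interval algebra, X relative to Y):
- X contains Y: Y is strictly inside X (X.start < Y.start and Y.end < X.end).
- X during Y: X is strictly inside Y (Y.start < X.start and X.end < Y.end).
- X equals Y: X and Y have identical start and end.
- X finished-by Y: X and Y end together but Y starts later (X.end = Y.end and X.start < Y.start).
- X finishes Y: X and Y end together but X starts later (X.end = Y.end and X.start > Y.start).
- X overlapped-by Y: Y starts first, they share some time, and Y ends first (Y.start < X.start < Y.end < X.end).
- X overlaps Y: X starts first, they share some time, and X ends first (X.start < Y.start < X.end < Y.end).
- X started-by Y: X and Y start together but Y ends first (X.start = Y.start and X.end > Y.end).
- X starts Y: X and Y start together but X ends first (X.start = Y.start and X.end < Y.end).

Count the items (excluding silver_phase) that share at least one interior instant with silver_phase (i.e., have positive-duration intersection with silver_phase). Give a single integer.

Target silver_phase = [t=127, t=202].
amber_phase [t=182, t=211] → overlapped-by → counts.
blue_phase [t=61, t=141] → overlaps → counts.
crimson_phase [t=33, t=35] → before → no.
cyan_phase [t=45, t=150] → overlaps → counts.
gold_phase [t=59, t=120] → before → no.
green_phase [t=168, t=206] → overlapped-by → counts.
red_phase [t=91, t=106] → before → no.
teal_phase [t=169, t=186] → during → counts.
violet_phase [t=7, t=40] → before → no.
Total: 5.

5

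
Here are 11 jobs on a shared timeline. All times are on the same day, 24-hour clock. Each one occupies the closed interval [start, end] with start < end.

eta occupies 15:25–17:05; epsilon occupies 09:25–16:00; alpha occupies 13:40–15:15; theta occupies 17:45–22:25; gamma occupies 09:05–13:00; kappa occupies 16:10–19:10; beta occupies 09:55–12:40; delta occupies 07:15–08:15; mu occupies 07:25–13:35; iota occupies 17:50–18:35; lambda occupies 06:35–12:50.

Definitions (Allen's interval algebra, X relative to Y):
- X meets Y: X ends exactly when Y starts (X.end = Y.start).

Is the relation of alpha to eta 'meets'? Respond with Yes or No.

alpha = [13:40, 15:15], eta = [15:25, 17:05].
Actual relation of alpha to eta: before.
Asked whether 'meets' holds → No.

No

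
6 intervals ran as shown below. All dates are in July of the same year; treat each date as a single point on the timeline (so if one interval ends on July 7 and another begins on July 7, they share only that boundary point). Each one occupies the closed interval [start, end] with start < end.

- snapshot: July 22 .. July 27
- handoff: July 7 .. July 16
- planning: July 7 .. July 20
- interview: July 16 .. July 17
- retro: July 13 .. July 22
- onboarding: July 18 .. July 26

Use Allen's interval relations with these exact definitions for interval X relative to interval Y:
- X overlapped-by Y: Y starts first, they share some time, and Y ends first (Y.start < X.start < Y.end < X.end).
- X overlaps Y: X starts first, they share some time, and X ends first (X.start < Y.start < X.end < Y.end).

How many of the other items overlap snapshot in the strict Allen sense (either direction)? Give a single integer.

1

Target snapshot = [July 22, July 27].
handoff [July 7, July 16] → before → no.
interview [July 16, July 17] → before → no.
onboarding [July 18, July 26] → overlaps → counts.
planning [July 7, July 20] → before → no.
retro [July 13, July 22] → meets → no.
Total: 1.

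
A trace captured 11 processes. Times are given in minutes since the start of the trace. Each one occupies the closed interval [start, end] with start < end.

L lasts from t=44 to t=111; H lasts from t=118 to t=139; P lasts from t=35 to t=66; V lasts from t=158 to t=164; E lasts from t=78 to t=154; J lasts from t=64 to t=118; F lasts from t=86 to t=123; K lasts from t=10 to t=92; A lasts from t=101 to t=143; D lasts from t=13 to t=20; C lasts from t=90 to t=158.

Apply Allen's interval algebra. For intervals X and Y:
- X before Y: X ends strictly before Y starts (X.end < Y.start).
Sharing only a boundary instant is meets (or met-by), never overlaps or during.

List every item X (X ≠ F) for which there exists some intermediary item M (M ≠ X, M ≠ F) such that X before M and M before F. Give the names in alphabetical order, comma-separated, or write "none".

Target F = [t=86, t=123].
Intermediaries M with M before F: D, P.
Via D — items with X before D: none.
Via P — items with X before P: D.
Union: D.

D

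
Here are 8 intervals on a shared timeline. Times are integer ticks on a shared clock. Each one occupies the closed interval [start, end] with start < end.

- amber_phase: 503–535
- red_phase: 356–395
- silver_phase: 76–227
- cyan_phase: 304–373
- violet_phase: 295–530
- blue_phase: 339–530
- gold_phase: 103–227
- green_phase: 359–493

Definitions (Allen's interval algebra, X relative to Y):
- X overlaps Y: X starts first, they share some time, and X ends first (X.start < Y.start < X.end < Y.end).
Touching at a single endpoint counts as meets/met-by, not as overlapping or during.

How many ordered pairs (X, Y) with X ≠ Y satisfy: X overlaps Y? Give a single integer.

6

Checking all 56 ordered pairs for relation 'overlaps'; matching pairs in alphabetical order:
(blue_phase, amber_phase): blue_phase overlaps amber_phase ✓
(cyan_phase, blue_phase): cyan_phase overlaps blue_phase ✓
(cyan_phase, green_phase): cyan_phase overlaps green_phase ✓
(cyan_phase, red_phase): cyan_phase overlaps red_phase ✓
(red_phase, green_phase): red_phase overlaps green_phase ✓
(violet_phase, amber_phase): violet_phase overlaps amber_phase ✓
Count: 6.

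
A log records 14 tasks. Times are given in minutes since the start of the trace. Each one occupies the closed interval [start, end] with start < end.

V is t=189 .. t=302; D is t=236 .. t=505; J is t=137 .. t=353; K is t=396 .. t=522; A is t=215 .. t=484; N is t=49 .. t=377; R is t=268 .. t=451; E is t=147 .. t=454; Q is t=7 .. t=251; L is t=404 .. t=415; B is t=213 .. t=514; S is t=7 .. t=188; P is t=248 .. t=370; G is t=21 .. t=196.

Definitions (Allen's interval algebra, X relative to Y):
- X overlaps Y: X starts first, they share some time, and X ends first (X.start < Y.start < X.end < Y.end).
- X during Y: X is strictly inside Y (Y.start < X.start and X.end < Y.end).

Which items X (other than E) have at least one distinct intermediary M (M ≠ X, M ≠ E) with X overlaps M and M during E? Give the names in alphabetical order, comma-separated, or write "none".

Target E = [t=147, t=454].
Intermediaries M with M during E: L, P, R, V.
Via L — items with X overlaps L: none.
Via P — items with X overlaps P: J, Q, V.
Via R — items with X overlaps R: J, N, P, V.
Via V — items with X overlaps V: G, Q.
Union: G, J, N, P, Q, V.

G, J, N, P, Q, V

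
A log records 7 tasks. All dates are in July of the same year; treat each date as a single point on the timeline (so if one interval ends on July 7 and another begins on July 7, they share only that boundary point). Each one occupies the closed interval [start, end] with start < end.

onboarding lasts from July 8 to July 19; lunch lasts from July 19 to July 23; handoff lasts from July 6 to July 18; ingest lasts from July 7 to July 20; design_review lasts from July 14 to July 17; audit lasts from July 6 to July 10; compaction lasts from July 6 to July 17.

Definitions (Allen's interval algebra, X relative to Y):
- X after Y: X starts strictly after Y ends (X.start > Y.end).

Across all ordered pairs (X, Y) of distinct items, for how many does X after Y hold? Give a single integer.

5

Checking all 42 ordered pairs for relation 'after'; matching pairs in alphabetical order:
(design_review, audit): design_review after audit ✓
(lunch, audit): lunch after audit ✓
(lunch, compaction): lunch after compaction ✓
(lunch, design_review): lunch after design_review ✓
(lunch, handoff): lunch after handoff ✓
Count: 5.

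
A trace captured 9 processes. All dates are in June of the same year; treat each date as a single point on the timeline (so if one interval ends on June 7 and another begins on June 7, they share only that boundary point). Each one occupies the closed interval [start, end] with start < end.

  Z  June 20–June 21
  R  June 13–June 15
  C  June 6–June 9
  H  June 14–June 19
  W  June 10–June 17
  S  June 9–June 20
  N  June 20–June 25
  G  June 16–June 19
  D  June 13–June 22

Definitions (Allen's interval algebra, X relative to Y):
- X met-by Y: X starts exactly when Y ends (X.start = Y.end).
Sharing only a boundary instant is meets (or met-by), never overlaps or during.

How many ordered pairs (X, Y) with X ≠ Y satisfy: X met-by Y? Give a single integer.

3

Checking all 72 ordered pairs for relation 'met-by'; matching pairs in alphabetical order:
(N, S): N met-by S ✓
(S, C): S met-by C ✓
(Z, S): Z met-by S ✓
Count: 3.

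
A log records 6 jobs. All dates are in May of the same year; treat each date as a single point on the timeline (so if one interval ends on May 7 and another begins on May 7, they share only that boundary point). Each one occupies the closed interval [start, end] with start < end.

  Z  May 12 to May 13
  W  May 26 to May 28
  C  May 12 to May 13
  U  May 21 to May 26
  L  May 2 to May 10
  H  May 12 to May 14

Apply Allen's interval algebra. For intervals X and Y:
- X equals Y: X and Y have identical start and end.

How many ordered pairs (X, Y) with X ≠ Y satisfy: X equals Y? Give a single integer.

2

Checking all 30 ordered pairs for relation 'equals'; matching pairs in alphabetical order:
(C, Z): C equals Z ✓
(Z, C): Z equals C ✓
Count: 2.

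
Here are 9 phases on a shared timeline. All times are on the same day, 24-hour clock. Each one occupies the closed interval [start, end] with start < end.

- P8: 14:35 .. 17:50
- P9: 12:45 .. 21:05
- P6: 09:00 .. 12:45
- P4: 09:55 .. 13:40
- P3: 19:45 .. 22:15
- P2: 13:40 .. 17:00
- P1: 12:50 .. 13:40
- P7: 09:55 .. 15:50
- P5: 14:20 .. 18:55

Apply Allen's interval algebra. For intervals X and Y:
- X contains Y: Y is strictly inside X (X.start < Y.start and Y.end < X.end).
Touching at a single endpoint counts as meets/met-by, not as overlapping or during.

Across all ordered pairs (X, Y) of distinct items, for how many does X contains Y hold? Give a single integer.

6

Checking all 72 ordered pairs for relation 'contains'; matching pairs in alphabetical order:
(P5, P8): P5 contains P8 ✓
(P7, P1): P7 contains P1 ✓
(P9, P1): P9 contains P1 ✓
(P9, P2): P9 contains P2 ✓
(P9, P5): P9 contains P5 ✓
(P9, P8): P9 contains P8 ✓
Count: 6.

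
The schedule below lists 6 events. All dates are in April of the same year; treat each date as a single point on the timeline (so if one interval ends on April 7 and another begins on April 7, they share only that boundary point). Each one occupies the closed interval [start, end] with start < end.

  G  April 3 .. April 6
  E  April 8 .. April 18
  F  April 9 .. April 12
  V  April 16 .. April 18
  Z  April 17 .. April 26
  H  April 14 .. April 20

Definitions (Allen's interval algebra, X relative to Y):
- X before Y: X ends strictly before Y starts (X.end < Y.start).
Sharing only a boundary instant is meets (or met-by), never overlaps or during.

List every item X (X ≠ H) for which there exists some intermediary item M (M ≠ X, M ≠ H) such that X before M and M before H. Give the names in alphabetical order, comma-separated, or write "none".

G

Target H = [April 14, April 20].
Intermediaries M with M before H: F, G.
Via F — items with X before F: G.
Via G — items with X before G: none.
Union: G.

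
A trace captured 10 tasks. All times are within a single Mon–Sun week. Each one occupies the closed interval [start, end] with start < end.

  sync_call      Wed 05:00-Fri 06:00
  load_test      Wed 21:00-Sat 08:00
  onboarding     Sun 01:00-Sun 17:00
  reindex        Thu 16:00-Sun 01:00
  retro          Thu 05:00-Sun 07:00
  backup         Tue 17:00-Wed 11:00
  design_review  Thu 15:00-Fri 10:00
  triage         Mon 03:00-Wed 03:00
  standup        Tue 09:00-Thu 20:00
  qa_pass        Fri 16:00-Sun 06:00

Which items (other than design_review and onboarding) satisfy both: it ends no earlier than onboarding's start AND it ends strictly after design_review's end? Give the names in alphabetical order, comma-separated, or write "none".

Conditions: its end is no earlier than onboarding's start (X.end >= Sun 01:00) AND its end is strictly after design_review's end (X.end > Fri 10:00).
backup: end Wed 11:00 >= Sun 01:00? ✗; end Wed 11:00 > Fri 10:00? ✗ → no.
load_test: end Sat 08:00 >= Sun 01:00? ✗; end Sat 08:00 > Fri 10:00? ✓ → no.
qa_pass: end Sun 06:00 >= Sun 01:00? ✓; end Sun 06:00 > Fri 10:00? ✓ → yes.
reindex: end Sun 01:00 >= Sun 01:00? ✓; end Sun 01:00 > Fri 10:00? ✓ → yes.
retro: end Sun 07:00 >= Sun 01:00? ✓; end Sun 07:00 > Fri 10:00? ✓ → yes.
standup: end Thu 20:00 >= Sun 01:00? ✗; end Thu 20:00 > Fri 10:00? ✗ → no.
sync_call: end Fri 06:00 >= Sun 01:00? ✗; end Fri 06:00 > Fri 10:00? ✗ → no.
triage: end Wed 03:00 >= Sun 01:00? ✗; end Wed 03:00 > Fri 10:00? ✗ → no.
Result: qa_pass, reindex, retro.

qa_pass, reindex, retro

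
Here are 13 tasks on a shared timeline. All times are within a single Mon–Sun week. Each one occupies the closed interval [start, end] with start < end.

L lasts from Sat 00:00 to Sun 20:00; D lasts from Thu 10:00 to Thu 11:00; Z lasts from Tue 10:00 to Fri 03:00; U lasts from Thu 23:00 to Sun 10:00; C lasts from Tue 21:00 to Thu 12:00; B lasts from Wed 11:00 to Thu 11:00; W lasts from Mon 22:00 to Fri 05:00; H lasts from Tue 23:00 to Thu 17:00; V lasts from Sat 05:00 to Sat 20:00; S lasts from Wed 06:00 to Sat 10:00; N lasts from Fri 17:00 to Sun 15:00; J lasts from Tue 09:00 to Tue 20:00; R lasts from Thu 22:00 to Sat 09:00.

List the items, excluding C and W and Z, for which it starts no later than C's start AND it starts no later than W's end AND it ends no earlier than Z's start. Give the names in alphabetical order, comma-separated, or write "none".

Conditions: its start is no later than C's start (X.start <= Tue 21:00) AND its start is no later than W's end (X.start <= Fri 05:00) AND its end is no earlier than Z's start (X.end >= Tue 10:00).
B: start Wed 11:00 <= Tue 21:00? ✗; start Wed 11:00 <= Fri 05:00? ✓; end Thu 11:00 >= Tue 10:00? ✓ → no.
D: start Thu 10:00 <= Tue 21:00? ✗; start Thu 10:00 <= Fri 05:00? ✓; end Thu 11:00 >= Tue 10:00? ✓ → no.
H: start Tue 23:00 <= Tue 21:00? ✗; start Tue 23:00 <= Fri 05:00? ✓; end Thu 17:00 >= Tue 10:00? ✓ → no.
J: start Tue 09:00 <= Tue 21:00? ✓; start Tue 09:00 <= Fri 05:00? ✓; end Tue 20:00 >= Tue 10:00? ✓ → yes.
L: start Sat 00:00 <= Tue 21:00? ✗; start Sat 00:00 <= Fri 05:00? ✗; end Sun 20:00 >= Tue 10:00? ✓ → no.
N: start Fri 17:00 <= Tue 21:00? ✗; start Fri 17:00 <= Fri 05:00? ✗; end Sun 15:00 >= Tue 10:00? ✓ → no.
R: start Thu 22:00 <= Tue 21:00? ✗; start Thu 22:00 <= Fri 05:00? ✓; end Sat 09:00 >= Tue 10:00? ✓ → no.
S: start Wed 06:00 <= Tue 21:00? ✗; start Wed 06:00 <= Fri 05:00? ✓; end Sat 10:00 >= Tue 10:00? ✓ → no.
U: start Thu 23:00 <= Tue 21:00? ✗; start Thu 23:00 <= Fri 05:00? ✓; end Sun 10:00 >= Tue 10:00? ✓ → no.
V: start Sat 05:00 <= Tue 21:00? ✗; start Sat 05:00 <= Fri 05:00? ✗; end Sat 20:00 >= Tue 10:00? ✓ → no.
Result: J.

J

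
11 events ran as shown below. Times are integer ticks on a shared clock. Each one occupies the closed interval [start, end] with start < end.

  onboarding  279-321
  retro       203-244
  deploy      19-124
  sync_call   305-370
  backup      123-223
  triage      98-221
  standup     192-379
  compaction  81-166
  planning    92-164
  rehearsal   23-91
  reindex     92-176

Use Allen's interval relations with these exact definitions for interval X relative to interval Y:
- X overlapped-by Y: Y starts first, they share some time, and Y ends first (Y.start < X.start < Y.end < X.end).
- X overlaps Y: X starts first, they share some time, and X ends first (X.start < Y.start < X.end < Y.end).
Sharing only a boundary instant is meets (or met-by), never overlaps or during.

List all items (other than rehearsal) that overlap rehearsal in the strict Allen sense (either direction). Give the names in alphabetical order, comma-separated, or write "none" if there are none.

compaction

Target rehearsal = [23, 91].
backup [123, 223] → after → no.
compaction [81, 166] → overlapped-by → yes.
deploy [19, 124] → contains → no.
onboarding [279, 321] → after → no.
planning [92, 164] → after → no.
reindex [92, 176] → after → no.
retro [203, 244] → after → no.
standup [192, 379] → after → no.
sync_call [305, 370] → after → no.
triage [98, 221] → after → no.
Result: compaction.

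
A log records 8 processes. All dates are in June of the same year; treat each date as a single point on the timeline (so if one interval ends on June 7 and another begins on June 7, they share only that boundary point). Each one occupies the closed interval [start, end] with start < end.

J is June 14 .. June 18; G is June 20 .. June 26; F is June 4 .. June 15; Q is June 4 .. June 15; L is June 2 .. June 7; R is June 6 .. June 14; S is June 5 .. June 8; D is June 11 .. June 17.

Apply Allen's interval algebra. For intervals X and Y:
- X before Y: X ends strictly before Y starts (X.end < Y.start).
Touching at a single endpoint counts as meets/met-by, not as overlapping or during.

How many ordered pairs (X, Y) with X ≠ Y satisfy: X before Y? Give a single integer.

11

Checking all 56 ordered pairs for relation 'before'; matching pairs in alphabetical order:
(D, G): D before G ✓
(F, G): F before G ✓
(J, G): J before G ✓
(L, D): L before D ✓
(L, G): L before G ✓
(L, J): L before J ✓
(Q, G): Q before G ✓
(R, G): R before G ✓
(S, D): S before D ✓
(S, G): S before G ✓
(S, J): S before J ✓
Count: 11.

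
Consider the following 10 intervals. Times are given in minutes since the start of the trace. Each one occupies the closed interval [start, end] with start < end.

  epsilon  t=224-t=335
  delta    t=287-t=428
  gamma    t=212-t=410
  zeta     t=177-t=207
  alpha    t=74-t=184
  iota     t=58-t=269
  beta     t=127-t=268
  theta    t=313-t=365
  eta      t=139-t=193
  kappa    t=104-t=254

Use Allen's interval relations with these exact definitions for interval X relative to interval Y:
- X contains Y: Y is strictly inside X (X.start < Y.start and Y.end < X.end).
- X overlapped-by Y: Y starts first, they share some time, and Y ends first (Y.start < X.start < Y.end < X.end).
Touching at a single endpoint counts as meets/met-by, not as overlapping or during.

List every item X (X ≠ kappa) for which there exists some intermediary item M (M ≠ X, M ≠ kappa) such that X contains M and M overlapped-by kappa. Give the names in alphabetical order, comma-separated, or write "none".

gamma, iota

Target kappa = [t=104, t=254].
Intermediaries M with M overlapped-by kappa: beta, epsilon, gamma.
Via beta — items with X contains beta: iota.
Via epsilon — items with X contains epsilon: gamma.
Via gamma — items with X contains gamma: none.
Union: gamma, iota.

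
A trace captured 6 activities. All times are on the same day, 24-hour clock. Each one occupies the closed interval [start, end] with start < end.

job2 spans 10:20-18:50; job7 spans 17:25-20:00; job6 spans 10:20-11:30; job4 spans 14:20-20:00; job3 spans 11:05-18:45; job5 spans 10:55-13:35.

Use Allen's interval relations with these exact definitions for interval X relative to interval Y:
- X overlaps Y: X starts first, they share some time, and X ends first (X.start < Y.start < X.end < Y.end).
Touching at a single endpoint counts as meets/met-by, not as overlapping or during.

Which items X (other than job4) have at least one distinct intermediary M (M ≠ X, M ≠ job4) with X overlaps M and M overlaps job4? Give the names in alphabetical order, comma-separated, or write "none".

Target job4 = [14:20, 20:00].
Intermediaries M with M overlaps job4: job2, job3.
Via job2 — items with X overlaps job2: none.
Via job3 — items with X overlaps job3: job5, job6.
Union: job5, job6.

job5, job6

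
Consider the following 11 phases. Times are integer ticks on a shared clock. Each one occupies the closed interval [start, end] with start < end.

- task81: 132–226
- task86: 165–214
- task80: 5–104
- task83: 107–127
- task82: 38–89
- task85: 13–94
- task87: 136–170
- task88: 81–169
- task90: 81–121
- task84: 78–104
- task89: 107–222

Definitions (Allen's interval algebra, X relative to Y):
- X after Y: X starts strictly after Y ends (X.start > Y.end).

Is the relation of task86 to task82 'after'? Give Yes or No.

task86 = [165, 214], task82 = [38, 89].
Actual relation of task86 to task82: after.
Asked whether 'after' holds → Yes.

Yes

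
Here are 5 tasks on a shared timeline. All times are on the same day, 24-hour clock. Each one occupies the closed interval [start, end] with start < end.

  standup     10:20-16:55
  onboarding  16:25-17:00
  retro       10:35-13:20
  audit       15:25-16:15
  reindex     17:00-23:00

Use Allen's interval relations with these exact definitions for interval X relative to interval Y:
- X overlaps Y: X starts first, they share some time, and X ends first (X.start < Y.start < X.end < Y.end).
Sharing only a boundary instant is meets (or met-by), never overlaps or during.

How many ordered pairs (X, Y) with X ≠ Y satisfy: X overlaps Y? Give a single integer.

Checking all 20 ordered pairs for relation 'overlaps'; matching pairs in alphabetical order:
(standup, onboarding): standup overlaps onboarding ✓
Count: 1.

1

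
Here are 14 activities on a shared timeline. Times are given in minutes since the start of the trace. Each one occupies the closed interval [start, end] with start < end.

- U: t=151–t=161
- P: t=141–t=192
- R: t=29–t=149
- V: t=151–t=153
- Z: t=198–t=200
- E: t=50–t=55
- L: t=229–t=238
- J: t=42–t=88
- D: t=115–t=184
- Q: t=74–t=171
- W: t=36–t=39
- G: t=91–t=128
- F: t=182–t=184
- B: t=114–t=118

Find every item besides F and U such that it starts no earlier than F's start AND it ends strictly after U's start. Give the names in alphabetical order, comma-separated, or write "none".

L, Z

Conditions: its start is no earlier than F's start (X.start >= t=182) AND its end is strictly after U's start (X.end > t=151).
B: start t=114 >= t=182? ✗; end t=118 > t=151? ✗ → no.
D: start t=115 >= t=182? ✗; end t=184 > t=151? ✓ → no.
E: start t=50 >= t=182? ✗; end t=55 > t=151? ✗ → no.
G: start t=91 >= t=182? ✗; end t=128 > t=151? ✗ → no.
J: start t=42 >= t=182? ✗; end t=88 > t=151? ✗ → no.
L: start t=229 >= t=182? ✓; end t=238 > t=151? ✓ → yes.
P: start t=141 >= t=182? ✗; end t=192 > t=151? ✓ → no.
Q: start t=74 >= t=182? ✗; end t=171 > t=151? ✓ → no.
R: start t=29 >= t=182? ✗; end t=149 > t=151? ✗ → no.
V: start t=151 >= t=182? ✗; end t=153 > t=151? ✓ → no.
W: start t=36 >= t=182? ✗; end t=39 > t=151? ✗ → no.
Z: start t=198 >= t=182? ✓; end t=200 > t=151? ✓ → yes.
Result: L, Z.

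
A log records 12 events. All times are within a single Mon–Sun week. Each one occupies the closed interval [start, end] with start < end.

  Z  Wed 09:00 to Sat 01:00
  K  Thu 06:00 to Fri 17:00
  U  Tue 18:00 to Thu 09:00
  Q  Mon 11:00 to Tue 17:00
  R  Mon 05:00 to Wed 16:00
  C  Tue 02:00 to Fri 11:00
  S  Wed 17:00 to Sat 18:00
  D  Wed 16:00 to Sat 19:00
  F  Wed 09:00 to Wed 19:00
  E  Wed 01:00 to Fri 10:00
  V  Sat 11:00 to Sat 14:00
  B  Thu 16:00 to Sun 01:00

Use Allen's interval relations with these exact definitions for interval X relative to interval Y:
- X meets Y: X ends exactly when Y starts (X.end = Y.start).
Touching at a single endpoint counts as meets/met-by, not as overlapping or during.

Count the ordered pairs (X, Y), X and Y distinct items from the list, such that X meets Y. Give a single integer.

Checking all 132 ordered pairs for relation 'meets'; matching pairs in alphabetical order:
(R, D): R meets D ✓
Count: 1.

1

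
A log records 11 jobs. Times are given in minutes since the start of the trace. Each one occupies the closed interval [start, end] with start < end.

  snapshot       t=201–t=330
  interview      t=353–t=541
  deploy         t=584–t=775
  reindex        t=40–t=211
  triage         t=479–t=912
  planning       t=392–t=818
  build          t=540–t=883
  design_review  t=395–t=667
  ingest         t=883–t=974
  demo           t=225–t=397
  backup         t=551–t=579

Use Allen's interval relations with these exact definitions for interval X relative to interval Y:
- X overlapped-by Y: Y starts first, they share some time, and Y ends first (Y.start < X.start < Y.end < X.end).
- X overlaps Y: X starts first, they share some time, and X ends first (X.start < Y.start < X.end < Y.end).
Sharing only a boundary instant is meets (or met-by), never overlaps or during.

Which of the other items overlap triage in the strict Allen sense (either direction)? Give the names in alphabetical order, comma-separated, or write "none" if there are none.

design_review, ingest, interview, planning

Target triage = [t=479, t=912].
backup [t=551, t=579] → during → no.
build [t=540, t=883] → during → no.
demo [t=225, t=397] → before → no.
deploy [t=584, t=775] → during → no.
design_review [t=395, t=667] → overlaps → yes.
ingest [t=883, t=974] → overlapped-by → yes.
interview [t=353, t=541] → overlaps → yes.
planning [t=392, t=818] → overlaps → yes.
reindex [t=40, t=211] → before → no.
snapshot [t=201, t=330] → before → no.
Result: design_review, ingest, interview, planning.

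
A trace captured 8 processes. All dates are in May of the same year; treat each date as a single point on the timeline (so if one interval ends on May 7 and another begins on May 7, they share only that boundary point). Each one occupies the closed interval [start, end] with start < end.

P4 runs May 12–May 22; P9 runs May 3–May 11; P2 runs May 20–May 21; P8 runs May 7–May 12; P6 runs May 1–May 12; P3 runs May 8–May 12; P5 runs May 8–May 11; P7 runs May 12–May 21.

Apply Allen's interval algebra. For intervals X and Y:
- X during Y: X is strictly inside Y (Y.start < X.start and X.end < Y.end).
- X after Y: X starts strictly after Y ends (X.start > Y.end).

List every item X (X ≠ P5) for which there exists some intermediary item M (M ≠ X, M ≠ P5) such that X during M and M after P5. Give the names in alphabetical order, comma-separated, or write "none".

P2

Target P5 = [May 8, May 11].
Intermediaries M with M after P5: P2, P4, P7.
Via P2 — items with X during P2: none.
Via P4 — items with X during P4: P2.
Via P7 — items with X during P7: none.
Union: P2.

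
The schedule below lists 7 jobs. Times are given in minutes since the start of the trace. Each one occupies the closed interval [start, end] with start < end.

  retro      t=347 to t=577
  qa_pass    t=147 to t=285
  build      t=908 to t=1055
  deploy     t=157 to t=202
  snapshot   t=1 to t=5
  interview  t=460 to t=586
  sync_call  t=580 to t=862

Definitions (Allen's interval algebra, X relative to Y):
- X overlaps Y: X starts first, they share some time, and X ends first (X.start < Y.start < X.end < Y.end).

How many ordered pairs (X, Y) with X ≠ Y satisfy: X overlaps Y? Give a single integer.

2

Checking all 42 ordered pairs for relation 'overlaps'; matching pairs in alphabetical order:
(interview, sync_call): interview overlaps sync_call ✓
(retro, interview): retro overlaps interview ✓
Count: 2.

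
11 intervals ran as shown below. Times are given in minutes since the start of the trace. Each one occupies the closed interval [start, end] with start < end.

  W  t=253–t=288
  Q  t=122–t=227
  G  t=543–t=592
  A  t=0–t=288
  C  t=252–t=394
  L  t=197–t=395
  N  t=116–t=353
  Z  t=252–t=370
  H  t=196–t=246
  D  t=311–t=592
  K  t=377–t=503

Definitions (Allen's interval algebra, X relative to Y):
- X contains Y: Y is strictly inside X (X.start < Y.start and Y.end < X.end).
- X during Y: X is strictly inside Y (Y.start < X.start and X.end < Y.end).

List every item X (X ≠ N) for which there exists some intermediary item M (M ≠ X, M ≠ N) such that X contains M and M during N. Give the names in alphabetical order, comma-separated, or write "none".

A, C, L, Z

Target N = [t=116, t=353].
Intermediaries M with M during N: H, Q, W.
Via H — items with X contains H: A.
Via Q — items with X contains Q: A.
Via W — items with X contains W: C, L, Z.
Union: A, C, L, Z.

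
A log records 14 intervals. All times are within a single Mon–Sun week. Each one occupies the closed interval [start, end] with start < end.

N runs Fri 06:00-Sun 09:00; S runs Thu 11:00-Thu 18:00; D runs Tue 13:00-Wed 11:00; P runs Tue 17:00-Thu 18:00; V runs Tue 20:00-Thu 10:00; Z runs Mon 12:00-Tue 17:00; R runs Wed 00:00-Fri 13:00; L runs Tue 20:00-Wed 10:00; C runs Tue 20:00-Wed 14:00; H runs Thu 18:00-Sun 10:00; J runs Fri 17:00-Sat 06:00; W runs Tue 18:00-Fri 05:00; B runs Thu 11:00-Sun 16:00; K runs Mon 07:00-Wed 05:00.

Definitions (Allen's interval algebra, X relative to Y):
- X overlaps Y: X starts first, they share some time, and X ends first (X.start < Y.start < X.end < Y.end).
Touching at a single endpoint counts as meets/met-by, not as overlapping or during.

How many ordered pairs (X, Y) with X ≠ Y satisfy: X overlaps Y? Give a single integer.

25

Checking all 182 ordered pairs for relation 'overlaps'; matching pairs in alphabetical order:
(C, R): C overlaps R ✓
(D, C): D overlaps C ✓
(D, P): D overlaps P ✓
(D, R): D overlaps R ✓
(D, V): D overlaps V ✓
(D, W): D overlaps W ✓
(K, C): K overlaps C ✓
(K, D): K overlaps D ✓
(K, L): K overlaps L ✓
(K, P): K overlaps P ✓
(K, R): K overlaps R ✓
(K, V): K overlaps V ✓
(K, W): K overlaps W ✓
(L, R): L overlaps R ✓
(P, B): P overlaps B ✓
(P, R): P overlaps R ✓
(P, W): P overlaps W ✓
(R, B): R overlaps B ✓
(R, H): R overlaps H ✓
(R, N): R overlaps N ✓
(V, R): V overlaps R ✓
(W, B): W overlaps B ✓
(W, H): W overlaps H ✓
(W, R): W overlaps R ✓
... plus 1 further pairs not listed.
Count: 25.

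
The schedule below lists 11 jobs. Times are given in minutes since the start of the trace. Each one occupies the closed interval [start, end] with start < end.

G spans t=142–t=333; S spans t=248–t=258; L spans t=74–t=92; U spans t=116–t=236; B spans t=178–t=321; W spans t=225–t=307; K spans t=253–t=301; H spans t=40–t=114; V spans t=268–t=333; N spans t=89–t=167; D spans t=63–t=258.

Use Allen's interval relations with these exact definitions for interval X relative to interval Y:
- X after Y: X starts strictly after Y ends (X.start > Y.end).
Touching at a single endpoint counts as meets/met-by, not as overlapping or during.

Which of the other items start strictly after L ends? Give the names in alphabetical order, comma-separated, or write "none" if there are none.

B, G, K, S, U, V, W

Target L = [t=74, t=92].
B [t=178, t=321] → after → yes.
D [t=63, t=258] → contains → no.
G [t=142, t=333] → after → yes.
H [t=40, t=114] → contains → no.
K [t=253, t=301] → after → yes.
N [t=89, t=167] → overlapped-by → no.
S [t=248, t=258] → after → yes.
U [t=116, t=236] → after → yes.
V [t=268, t=333] → after → yes.
W [t=225, t=307] → after → yes.
Result: B, G, K, S, U, V, W.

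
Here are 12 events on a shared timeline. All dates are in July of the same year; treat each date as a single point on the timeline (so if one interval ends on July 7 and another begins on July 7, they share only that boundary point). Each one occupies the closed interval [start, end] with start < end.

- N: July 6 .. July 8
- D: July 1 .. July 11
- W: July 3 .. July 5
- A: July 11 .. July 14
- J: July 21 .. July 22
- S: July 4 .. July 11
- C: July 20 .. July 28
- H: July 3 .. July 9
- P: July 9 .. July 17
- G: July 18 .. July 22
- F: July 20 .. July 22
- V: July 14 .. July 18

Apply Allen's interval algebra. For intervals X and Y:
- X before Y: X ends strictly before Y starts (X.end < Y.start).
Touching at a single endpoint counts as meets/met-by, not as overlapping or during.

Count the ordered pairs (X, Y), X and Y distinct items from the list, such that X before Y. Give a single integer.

42

Checking all 132 ordered pairs for relation 'before'; matching pairs in alphabetical order:
(A, C): A before C ✓
(A, F): A before F ✓
(A, G): A before G ✓
(A, J): A before J ✓
(D, C): D before C ✓
(D, F): D before F ✓
(D, G): D before G ✓
(D, J): D before J ✓
(D, V): D before V ✓
(H, A): H before A ✓
(H, C): H before C ✓
(H, F): H before F ✓
(H, G): H before G ✓
(H, J): H before J ✓
(H, V): H before V ✓
(N, A): N before A ✓
(N, C): N before C ✓
(N, F): N before F ✓
(N, G): N before G ✓
(N, J): N before J ✓
(N, P): N before P ✓
(N, V): N before V ✓
(P, C): P before C ✓
(P, F): P before F ✓
... plus 18 further pairs not listed.
Count: 42.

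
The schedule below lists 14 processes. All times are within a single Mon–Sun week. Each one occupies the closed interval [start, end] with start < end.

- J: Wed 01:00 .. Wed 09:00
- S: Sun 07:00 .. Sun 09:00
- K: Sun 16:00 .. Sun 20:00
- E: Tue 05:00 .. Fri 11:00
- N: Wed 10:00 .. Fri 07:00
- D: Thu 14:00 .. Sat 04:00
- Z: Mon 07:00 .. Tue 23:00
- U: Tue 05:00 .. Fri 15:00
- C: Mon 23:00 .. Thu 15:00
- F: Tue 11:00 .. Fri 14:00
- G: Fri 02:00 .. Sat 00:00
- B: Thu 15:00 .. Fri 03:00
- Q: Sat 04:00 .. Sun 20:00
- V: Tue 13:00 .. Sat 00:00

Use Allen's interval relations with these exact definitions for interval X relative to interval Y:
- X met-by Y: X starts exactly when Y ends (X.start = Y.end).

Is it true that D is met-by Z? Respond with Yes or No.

D = [Thu 14:00, Sat 04:00], Z = [Mon 07:00, Tue 23:00].
Actual relation of D to Z: after.
Asked whether 'met-by' holds → No.

No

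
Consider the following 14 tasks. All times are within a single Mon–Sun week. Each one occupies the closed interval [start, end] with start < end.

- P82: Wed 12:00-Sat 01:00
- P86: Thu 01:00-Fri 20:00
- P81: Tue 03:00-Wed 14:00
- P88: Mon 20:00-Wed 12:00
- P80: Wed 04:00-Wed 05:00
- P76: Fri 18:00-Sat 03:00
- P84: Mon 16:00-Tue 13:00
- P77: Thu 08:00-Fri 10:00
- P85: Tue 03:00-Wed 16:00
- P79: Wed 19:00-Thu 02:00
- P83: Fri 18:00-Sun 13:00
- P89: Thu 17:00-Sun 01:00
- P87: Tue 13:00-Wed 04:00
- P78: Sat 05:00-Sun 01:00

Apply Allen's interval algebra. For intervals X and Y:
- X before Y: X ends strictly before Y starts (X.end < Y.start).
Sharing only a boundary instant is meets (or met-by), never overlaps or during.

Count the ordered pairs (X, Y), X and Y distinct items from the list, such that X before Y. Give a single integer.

57

Checking all 182 ordered pairs for relation 'before'; matching pairs in alphabetical order:
(P76, P78): P76 before P78 ✓
(P77, P76): P77 before P76 ✓
(P77, P78): P77 before P78 ✓
(P77, P83): P77 before P83 ✓
(P79, P76): P79 before P76 ✓
(P79, P77): P79 before P77 ✓
(P79, P78): P79 before P78 ✓
(P79, P83): P79 before P83 ✓
(P79, P89): P79 before P89 ✓
(P80, P76): P80 before P76 ✓
(P80, P77): P80 before P77 ✓
(P80, P78): P80 before P78 ✓
(P80, P79): P80 before P79 ✓
(P80, P82): P80 before P82 ✓
(P80, P83): P80 before P83 ✓
(P80, P86): P80 before P86 ✓
(P80, P89): P80 before P89 ✓
(P81, P76): P81 before P76 ✓
(P81, P77): P81 before P77 ✓
(P81, P78): P81 before P78 ✓
(P81, P79): P81 before P79 ✓
(P81, P83): P81 before P83 ✓
(P81, P86): P81 before P86 ✓
(P81, P89): P81 before P89 ✓
... plus 33 further pairs not listed.
Count: 57.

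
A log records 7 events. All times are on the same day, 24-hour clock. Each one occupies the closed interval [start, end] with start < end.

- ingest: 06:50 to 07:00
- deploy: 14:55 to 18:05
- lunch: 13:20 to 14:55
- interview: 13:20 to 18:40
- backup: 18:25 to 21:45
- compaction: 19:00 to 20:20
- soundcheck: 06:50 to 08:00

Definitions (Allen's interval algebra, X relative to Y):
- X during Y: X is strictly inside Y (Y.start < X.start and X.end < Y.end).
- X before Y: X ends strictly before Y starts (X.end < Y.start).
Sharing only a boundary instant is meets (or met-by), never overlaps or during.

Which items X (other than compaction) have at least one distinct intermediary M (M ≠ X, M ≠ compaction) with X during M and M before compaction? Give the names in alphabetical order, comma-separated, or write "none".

deploy

Target compaction = [19:00, 20:20].
Intermediaries M with M before compaction: deploy, ingest, interview, lunch, soundcheck.
Via deploy — items with X during deploy: none.
Via ingest — items with X during ingest: none.
Via interview — items with X during interview: deploy.
Via lunch — items with X during lunch: none.
Via soundcheck — items with X during soundcheck: none.
Union: deploy.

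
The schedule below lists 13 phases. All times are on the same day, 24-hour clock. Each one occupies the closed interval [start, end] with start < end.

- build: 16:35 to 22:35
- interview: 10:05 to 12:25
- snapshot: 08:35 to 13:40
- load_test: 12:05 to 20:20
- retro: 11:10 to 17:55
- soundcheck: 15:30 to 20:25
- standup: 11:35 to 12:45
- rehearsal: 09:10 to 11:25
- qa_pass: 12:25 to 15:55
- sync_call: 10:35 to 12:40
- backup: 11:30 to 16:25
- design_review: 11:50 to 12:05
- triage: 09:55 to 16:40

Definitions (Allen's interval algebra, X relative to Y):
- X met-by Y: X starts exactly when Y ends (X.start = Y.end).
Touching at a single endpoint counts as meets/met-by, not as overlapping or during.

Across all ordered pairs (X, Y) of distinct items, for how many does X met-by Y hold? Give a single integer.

Checking all 156 ordered pairs for relation 'met-by'; matching pairs in alphabetical order:
(load_test, design_review): load_test met-by design_review ✓
(qa_pass, interview): qa_pass met-by interview ✓
Count: 2.

2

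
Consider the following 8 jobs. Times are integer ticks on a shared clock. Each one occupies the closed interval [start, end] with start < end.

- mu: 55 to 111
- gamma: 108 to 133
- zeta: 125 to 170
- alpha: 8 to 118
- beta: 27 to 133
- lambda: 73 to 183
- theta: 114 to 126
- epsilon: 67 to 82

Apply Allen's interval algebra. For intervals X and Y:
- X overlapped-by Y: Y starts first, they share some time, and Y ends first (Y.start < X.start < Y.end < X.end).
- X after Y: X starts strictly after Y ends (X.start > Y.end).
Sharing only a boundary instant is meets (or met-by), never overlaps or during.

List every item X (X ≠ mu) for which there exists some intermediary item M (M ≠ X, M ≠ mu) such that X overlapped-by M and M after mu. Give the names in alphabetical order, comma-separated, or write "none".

zeta

Target mu = [55, 111].
Intermediaries M with M after mu: theta, zeta.
Via theta — items with X overlapped-by theta: zeta.
Via zeta — items with X overlapped-by zeta: none.
Union: zeta.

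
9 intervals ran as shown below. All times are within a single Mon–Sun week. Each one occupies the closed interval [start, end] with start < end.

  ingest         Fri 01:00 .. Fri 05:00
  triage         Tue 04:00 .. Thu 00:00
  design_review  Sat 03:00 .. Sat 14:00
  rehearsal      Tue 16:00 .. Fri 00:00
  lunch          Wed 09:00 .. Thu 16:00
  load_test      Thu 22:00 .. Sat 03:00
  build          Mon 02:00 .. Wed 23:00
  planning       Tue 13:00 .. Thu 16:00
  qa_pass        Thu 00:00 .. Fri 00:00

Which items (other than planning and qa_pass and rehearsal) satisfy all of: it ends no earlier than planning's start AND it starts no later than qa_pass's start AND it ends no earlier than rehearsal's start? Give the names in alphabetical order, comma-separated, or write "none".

build, lunch, triage

Conditions: its end is no earlier than planning's start (X.end >= Tue 13:00) AND its start is no later than qa_pass's start (X.start <= Thu 00:00) AND its end is no earlier than rehearsal's start (X.end >= Tue 16:00).
build: end Wed 23:00 >= Tue 13:00? ✓; start Mon 02:00 <= Thu 00:00? ✓; end Wed 23:00 >= Tue 16:00? ✓ → yes.
design_review: end Sat 14:00 >= Tue 13:00? ✓; start Sat 03:00 <= Thu 00:00? ✗; end Sat 14:00 >= Tue 16:00? ✓ → no.
ingest: end Fri 05:00 >= Tue 13:00? ✓; start Fri 01:00 <= Thu 00:00? ✗; end Fri 05:00 >= Tue 16:00? ✓ → no.
load_test: end Sat 03:00 >= Tue 13:00? ✓; start Thu 22:00 <= Thu 00:00? ✗; end Sat 03:00 >= Tue 16:00? ✓ → no.
lunch: end Thu 16:00 >= Tue 13:00? ✓; start Wed 09:00 <= Thu 00:00? ✓; end Thu 16:00 >= Tue 16:00? ✓ → yes.
triage: end Thu 00:00 >= Tue 13:00? ✓; start Tue 04:00 <= Thu 00:00? ✓; end Thu 00:00 >= Tue 16:00? ✓ → yes.
Result: build, lunch, triage.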